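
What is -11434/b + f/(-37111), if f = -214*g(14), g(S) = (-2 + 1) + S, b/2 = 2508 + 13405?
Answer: -167893621/590547343 ≈ -0.28430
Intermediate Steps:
b = 31826 (b = 2*(2508 + 13405) = 2*15913 = 31826)
g(S) = -1 + S
f = -2782 (f = -214*(-1 + 14) = -214*13 = -2782)
-11434/b + f/(-37111) = -11434/31826 - 2782/(-37111) = -11434*1/31826 - 2782*(-1/37111) = -5717/15913 + 2782/37111 = -167893621/590547343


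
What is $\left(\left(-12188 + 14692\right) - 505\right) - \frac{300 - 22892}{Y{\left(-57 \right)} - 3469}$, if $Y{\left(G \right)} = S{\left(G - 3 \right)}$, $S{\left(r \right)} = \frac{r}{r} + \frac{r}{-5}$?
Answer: $\frac{107593}{54} \approx 1992.5$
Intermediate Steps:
$S{\left(r \right)} = 1 - \frac{r}{5}$ ($S{\left(r \right)} = 1 + r \left(- \frac{1}{5}\right) = 1 - \frac{r}{5}$)
$Y{\left(G \right)} = \frac{8}{5} - \frac{G}{5}$ ($Y{\left(G \right)} = 1 - \frac{G - 3}{5} = 1 - \frac{-3 + G}{5} = 1 - \left(- \frac{3}{5} + \frac{G}{5}\right) = \frac{8}{5} - \frac{G}{5}$)
$\left(\left(-12188 + 14692\right) - 505\right) - \frac{300 - 22892}{Y{\left(-57 \right)} - 3469} = \left(\left(-12188 + 14692\right) - 505\right) - \frac{300 - 22892}{\left(\frac{8}{5} - - \frac{57}{5}\right) - 3469} = \left(2504 - 505\right) - - \frac{22592}{\left(\frac{8}{5} + \frac{57}{5}\right) - 3469} = 1999 - - \frac{22592}{13 - 3469} = 1999 - - \frac{22592}{-3456} = 1999 - \left(-22592\right) \left(- \frac{1}{3456}\right) = 1999 - \frac{353}{54} = \frac{107593}{54}$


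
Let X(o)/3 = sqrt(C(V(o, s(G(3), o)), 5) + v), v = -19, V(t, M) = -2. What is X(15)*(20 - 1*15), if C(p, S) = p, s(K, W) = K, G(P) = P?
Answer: 15*I*sqrt(21) ≈ 68.739*I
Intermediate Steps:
X(o) = 3*I*sqrt(21) (X(o) = 3*sqrt(-2 - 19) = 3*sqrt(-21) = 3*(I*sqrt(21)) = 3*I*sqrt(21))
X(15)*(20 - 1*15) = (3*I*sqrt(21))*(20 - 1*15) = (3*I*sqrt(21))*(20 - 15) = (3*I*sqrt(21))*5 = 15*I*sqrt(21)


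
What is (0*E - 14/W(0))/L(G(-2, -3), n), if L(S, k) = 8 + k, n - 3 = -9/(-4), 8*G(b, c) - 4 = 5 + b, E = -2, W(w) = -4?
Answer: 14/53 ≈ 0.26415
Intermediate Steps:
G(b, c) = 9/8 + b/8 (G(b, c) = ½ + (5 + b)/8 = ½ + (5/8 + b/8) = 9/8 + b/8)
n = 21/4 (n = 3 - 9/(-4) = 3 - 9*(-¼) = 3 + 9/4 = 21/4 ≈ 5.2500)
(0*E - 14/W(0))/L(G(-2, -3), n) = (0*(-2) - 14/(-4))/(8 + 21/4) = (0 - 14*(-¼))/(53/4) = (0 + 7/2)*(4/53) = (7/2)*(4/53) = 14/53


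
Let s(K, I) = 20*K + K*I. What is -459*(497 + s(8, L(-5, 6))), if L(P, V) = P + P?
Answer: -264843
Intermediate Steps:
L(P, V) = 2*P
s(K, I) = 20*K + I*K
-459*(497 + s(8, L(-5, 6))) = -459*(497 + 8*(20 + 2*(-5))) = -459*(497 + 8*(20 - 10)) = -459*(497 + 8*10) = -459*(497 + 80) = -459*577 = -264843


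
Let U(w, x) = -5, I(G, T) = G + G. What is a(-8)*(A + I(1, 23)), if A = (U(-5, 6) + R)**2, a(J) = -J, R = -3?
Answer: 528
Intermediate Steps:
I(G, T) = 2*G
A = 64 (A = (-5 - 3)**2 = (-8)**2 = 64)
a(-8)*(A + I(1, 23)) = (-1*(-8))*(64 + 2*1) = 8*(64 + 2) = 8*66 = 528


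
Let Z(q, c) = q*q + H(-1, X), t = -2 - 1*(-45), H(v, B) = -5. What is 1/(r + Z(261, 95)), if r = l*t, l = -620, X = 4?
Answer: 1/41456 ≈ 2.4122e-5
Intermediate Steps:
t = 43 (t = -2 + 45 = 43)
Z(q, c) = -5 + q² (Z(q, c) = q*q - 5 = q² - 5 = -5 + q²)
r = -26660 (r = -620*43 = -26660)
1/(r + Z(261, 95)) = 1/(-26660 + (-5 + 261²)) = 1/(-26660 + (-5 + 68121)) = 1/(-26660 + 68116) = 1/41456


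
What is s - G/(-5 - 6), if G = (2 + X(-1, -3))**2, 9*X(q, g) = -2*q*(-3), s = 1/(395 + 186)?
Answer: 9395/57519 ≈ 0.16334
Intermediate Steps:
s = 1/581 ≈ 0.0017212
X(q, g) = 2*q/3 (X(q, g) = (-2*q*(-3))/9 = (6*q)/9 = 2*q/3)
G = 16/9 (G = (2 + (2/3)*(-1))**2 = (2 - 2/3)**2 = (4/3)**2 = 16/9 ≈ 1.7778)
s - G/(-5 - 6) = 1/581 - 16/(9*(-5 - 6)) = 1/581 - 16/(9*(-11)) = 1/581 - 16*(-1)/(9*11) = 1/581 - 1*(-16/99) = 1/581 + 16/99 = 9395/57519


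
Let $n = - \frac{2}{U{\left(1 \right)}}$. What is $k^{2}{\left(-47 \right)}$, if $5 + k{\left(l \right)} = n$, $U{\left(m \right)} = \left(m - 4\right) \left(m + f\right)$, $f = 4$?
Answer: $\frac{5329}{225} \approx 23.684$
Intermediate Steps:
$U{\left(m \right)} = \left(-4 + m\right) \left(4 + m\right)$ ($U{\left(m \right)} = \left(m - 4\right) \left(m + 4\right) = \left(-4 + m\right) \left(4 + m\right)$)
$n = \frac{2}{15}$ ($n = - \frac{2}{-16 + 1^{2}} = - \frac{2}{-16 + 1} = - \frac{2}{-15} = \left(-2\right) \left(- \frac{1}{15}\right) = \frac{2}{15} \approx 0.13333$)
$k{\left(l \right)} = - \frac{73}{15}$ ($k{\left(l \right)} = -5 + \frac{2}{15} = - \frac{73}{15}$)
$k^{2}{\left(-47 \right)} = \left(- \frac{73}{15}\right)^{2} = \frac{5329}{225}$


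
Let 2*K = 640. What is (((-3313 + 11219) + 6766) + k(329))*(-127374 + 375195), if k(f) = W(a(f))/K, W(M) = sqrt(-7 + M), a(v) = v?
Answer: 3636029712 + 247821*sqrt(322)/320 ≈ 3.6360e+9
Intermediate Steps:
K = 320 (K = (1/2)*640 = 320)
k(f) = sqrt(-7 + f)/320
(((-3313 + 11219) + 6766) + k(329))*(-127374 + 375195) = (((-3313 + 11219) + 6766) + sqrt(-7 + 329)/320)*(-127374 + 375195) = ((7906 + 6766) + sqrt(322)/320)*247821 = (14672 + sqrt(322)/320)*247821 = 3636029712 + 247821*sqrt(322)/320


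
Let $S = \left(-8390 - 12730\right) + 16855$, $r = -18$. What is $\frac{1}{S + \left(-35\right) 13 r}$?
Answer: $\frac{1}{3925} \approx 0.00025478$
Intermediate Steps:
$S = -4265$ ($S = -21120 + 16855 = -4265$)
$\frac{1}{S + \left(-35\right) 13 r} = \frac{1}{-4265 + \left(-35\right) 13 \left(-18\right)} = \frac{1}{-4265 - -8190} = \frac{1}{-4265 + 8190} = \frac{1}{3925}$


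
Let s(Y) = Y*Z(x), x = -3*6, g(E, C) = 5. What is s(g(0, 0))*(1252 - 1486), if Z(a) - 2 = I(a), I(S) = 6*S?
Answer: 124020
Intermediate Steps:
x = -18
Z(a) = 2 + 6*a
s(Y) = -106*Y (s(Y) = Y*(2 + 6*(-18)) = Y*(2 - 108) = Y*(-106) = -106*Y)
s(g(0, 0))*(1252 - 1486) = (-106*5)*(1252 - 1486) = -530*(-234) = 124020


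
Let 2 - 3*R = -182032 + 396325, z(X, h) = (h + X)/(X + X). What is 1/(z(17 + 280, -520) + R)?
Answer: -594/42429841 ≈ -1.4000e-5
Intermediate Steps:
z(X, h) = (X + h)/(2*X) (z(X, h) = (X + h)/((2*X)) = (X + h)*(1/(2*X)) = (X + h)/(2*X))
R = -214291/3 (R = ⅔ - (-182032 + 396325)/3 = ⅔ - ⅓*214293 = ⅔ - 71431 = -214291/3 ≈ -71430.)
1/(z(17 + 280, -520) + R) = 1/(((17 + 280) - 520)/(2*(17 + 280)) - 214291/3) = 1/((½)*(297 - 520)/297 - 214291/3) = 1/((½)*(1/297)*(-223) - 214291/3) = 1/(-223/594 - 214291/3) = 1/(-42429841/594) = -594/42429841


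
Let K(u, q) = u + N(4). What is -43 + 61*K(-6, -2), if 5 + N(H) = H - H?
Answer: -714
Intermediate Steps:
N(H) = -5 (N(H) = -5 + (H - H) = -5 + 0 = -5)
K(u, q) = -5 + u (K(u, q) = u - 5 = -5 + u)
-43 + 61*K(-6, -2) = -43 + 61*(-5 - 6) = -43 + 61*(-11) = -43 - 671 = -714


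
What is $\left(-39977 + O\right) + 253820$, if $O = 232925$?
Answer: $446768$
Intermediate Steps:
$\left(-39977 + O\right) + 253820 = \left(-39977 + 232925\right) + 253820 = 192948 + 253820 = 446768$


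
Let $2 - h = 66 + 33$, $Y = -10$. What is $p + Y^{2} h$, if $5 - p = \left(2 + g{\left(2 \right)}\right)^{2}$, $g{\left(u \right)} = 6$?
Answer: $-9759$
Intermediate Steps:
$h = -97$ ($h = 2 - \left(66 + 33\right) = 2 - 99 = -97$)
$p = -59$ ($p = 5 - \left(2 + 6\right)^{2} = 5 - 8^{2} = 5 - 64 = -59$)
$p + Y^{2} h = -59 + \left(-10\right)^{2} \left(-97\right) = -59 + 100 \left(-97\right) = -59 - 9700 = -9759$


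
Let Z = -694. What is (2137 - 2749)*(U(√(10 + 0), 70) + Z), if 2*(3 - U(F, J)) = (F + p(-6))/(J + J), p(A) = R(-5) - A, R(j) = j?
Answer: 29602593/70 + 153*√10/70 ≈ 4.2290e+5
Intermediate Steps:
p(A) = -5 - A
U(F, J) = 3 - (1 + F)/(4*J) (U(F, J) = 3 - (F + (-5 - 1*(-6)))/(2*(J + J)) = 3 - (F + (-5 + 6))/(2*(2*J)) = 3 - (F + 1)*1/(2*J)/2 = 3 - (1 + F)*1/(2*J)/2 = 3 - (1 + F)/(4*J))
(2137 - 2749)*(U(√(10 + 0), 70) + Z) = (2137 - 2749)*((¼)*(-1 - √(10 + 0) + 12*70)/70 - 694) = -612*((¼)*(1/70)*(-1 - √10 + 840) - 694) = -612*((¼)*(1/70)*(839 - √10) - 694) = -612*((839/280 - √10/280) - 694) = -612*(-193481/280 - √10/280) = 29602593/70 + 153*√10/70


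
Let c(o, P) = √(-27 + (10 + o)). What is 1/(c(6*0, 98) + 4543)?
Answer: 4543/20638866 - I*√17/20638866 ≈ 0.00022012 - 1.9977e-7*I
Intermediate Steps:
c(o, P) = √(-17 + o)
1/(c(6*0, 98) + 4543) = 1/(√(-17 + 6*0) + 4543) = 1/(√(-17 + 0) + 4543) = 1/(√(-17) + 4543) = 1/(I*√17 + 4543) = 1/(4543 + I*√17)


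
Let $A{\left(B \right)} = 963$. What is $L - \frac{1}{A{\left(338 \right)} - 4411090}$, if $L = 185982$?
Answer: $\frac{820204239715}{4410127} \approx 1.8598 \cdot 10^{5}$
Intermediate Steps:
$L - \frac{1}{A{\left(338 \right)} - 4411090} = 185982 - \frac{1}{963 - 4411090} = 185982 - \frac{1}{-4410127} = 185982 - - \frac{1}{4410127} = 185982 + \frac{1}{4410127} = \frac{820204239715}{4410127}$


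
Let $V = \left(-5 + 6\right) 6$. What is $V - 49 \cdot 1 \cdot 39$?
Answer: $-1905$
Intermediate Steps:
$V = 6$ ($V = 1 \cdot 6 = 6$)
$V - 49 \cdot 1 \cdot 39 = 6 - 49 \cdot 1 \cdot 39 = 6 - 1911 = -1905$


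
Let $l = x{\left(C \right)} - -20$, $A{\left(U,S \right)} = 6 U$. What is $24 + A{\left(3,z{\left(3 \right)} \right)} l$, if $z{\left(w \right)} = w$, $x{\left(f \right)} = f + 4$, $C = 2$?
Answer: $492$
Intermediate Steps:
$x{\left(f \right)} = 4 + f$
$l = 26$ ($l = \left(4 + 2\right) - -20 = 6 + 20 = 26$)
$24 + A{\left(3,z{\left(3 \right)} \right)} l = 24 + 6 \cdot 3 \cdot 26 = 24 + 18 \cdot 26 = 24 + 468 = 492$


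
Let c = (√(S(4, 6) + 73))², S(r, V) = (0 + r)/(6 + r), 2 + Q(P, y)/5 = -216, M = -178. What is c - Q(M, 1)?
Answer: 5817/5 ≈ 1163.4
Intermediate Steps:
Q(P, y) = -1090 (Q(P, y) = -10 + 5*(-216) = -10 - 1080 = -1090)
S(r, V) = r/(6 + r)
c = 367/5 (c = (√(4/(6 + 4) + 73))² = (√(4/10 + 73))² = (√(4*(⅒) + 73))² = (√(⅖ + 73))² = (√(367/5))² = (√1835/5)² = 367/5 ≈ 73.400)
c - Q(M, 1) = 367/5 - 1*(-1090) = 367/5 + 1090 = 5817/5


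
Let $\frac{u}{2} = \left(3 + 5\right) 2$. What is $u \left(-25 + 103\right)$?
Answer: $2496$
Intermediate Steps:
$u = 32$ ($u = 2 \left(3 + 5\right) 2 = 2 \cdot 8 \cdot 2 = 2 \cdot 16 = 32$)
$u \left(-25 + 103\right) = 32 \left(-25 + 103\right) = 32 \cdot 78 = 2496$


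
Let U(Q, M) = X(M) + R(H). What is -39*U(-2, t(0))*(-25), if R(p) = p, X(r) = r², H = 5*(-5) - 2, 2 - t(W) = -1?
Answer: -17550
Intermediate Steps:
t(W) = 3 (t(W) = 2 - 1*(-1) = 2 + 1 = 3)
H = -27 (H = -25 - 2 = -27)
U(Q, M) = -27 + M² (U(Q, M) = M² - 27 = -27 + M²)
-39*U(-2, t(0))*(-25) = -39*(-27 + 3²)*(-25) = -39*(-27 + 9)*(-25) = -39*(-18)*(-25) = 702*(-25) = -17550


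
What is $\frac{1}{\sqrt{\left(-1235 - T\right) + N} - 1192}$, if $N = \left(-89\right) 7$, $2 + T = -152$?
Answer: $- \frac{149}{177821} - \frac{i \sqrt{426}}{711284} \approx -0.00083792 - 2.9018 \cdot 10^{-5} i$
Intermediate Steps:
$T = -154$ ($T = -2 - 152 = -154$)
$N = -623$
$\frac{1}{\sqrt{\left(-1235 - T\right) + N} - 1192} = \frac{1}{\sqrt{\left(-1235 - -154\right) - 623} - 1192} = \frac{1}{\sqrt{\left(-1235 + 154\right) - 623} - 1192} = \frac{1}{\sqrt{-1081 - 623} - 1192} = \frac{1}{\sqrt{-1704} - 1192} = \frac{1}{2 i \sqrt{426} - 1192} = \frac{1}{-1192 + 2 i \sqrt{426}}$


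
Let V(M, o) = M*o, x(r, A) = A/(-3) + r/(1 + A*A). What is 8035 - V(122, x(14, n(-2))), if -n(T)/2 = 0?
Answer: 6327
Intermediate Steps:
n(T) = 0 (n(T) = -2*0 = 0)
x(r, A) = -A/3 + r/(1 + A²) (x(r, A) = A*(-⅓) + r/(1 + A²) = -A/3 + r/(1 + A²))
8035 - V(122, x(14, n(-2))) = 8035 - 122*(-1*0 - 1*0³ + 3*14)/(3*(1 + 0²)) = 8035 - 122*(0 - 1*0 + 42)/(3*(1 + 0)) = 8035 - 122*(⅓)*(0 + 0 + 42)/1 = 8035 - 122*(⅓)*1*42 = 8035 - 122*14 = 8035 - 1*1708 = 8035 - 1708 = 6327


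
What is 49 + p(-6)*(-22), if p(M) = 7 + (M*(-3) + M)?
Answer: -369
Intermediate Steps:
p(M) = 7 - 2*M (p(M) = 7 + (-3*M + M) = 7 - 2*M)
49 + p(-6)*(-22) = 49 + (7 - 2*(-6))*(-22) = 49 + (7 + 12)*(-22) = 49 + 19*(-22) = 49 - 418 = -369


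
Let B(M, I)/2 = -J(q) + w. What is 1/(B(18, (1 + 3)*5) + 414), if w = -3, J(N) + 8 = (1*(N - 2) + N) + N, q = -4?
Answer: 1/452 ≈ 0.0022124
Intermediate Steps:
J(N) = -10 + 3*N (J(N) = -8 + ((1*(N - 2) + N) + N) = -8 + ((1*(-2 + N) + N) + N) = -8 + (((-2 + N) + N) + N) = -8 + ((-2 + 2*N) + N) = -8 + (-2 + 3*N) = -10 + 3*N)
B(M, I) = 38 (B(M, I) = 2*(-(-10 + 3*(-4)) - 3) = 2*(-(-10 - 12) - 3) = 2*(-1*(-22) - 3) = 2*(22 - 3) = 2*19 = 38)
1/(B(18, (1 + 3)*5) + 414) = 1/(38 + 414) = 1/452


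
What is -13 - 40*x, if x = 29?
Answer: -1173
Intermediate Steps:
-13 - 40*x = -13 - 40*29 = -13 - 1160 = -1173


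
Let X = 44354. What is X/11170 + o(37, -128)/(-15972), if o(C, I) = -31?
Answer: 354384179/89203620 ≈ 3.9728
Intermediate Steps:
X/11170 + o(37, -128)/(-15972) = 44354/11170 - 31/(-15972) = 44354*(1/11170) - 31*(-1/15972) = 22177/5585 + 31/15972 = 354384179/89203620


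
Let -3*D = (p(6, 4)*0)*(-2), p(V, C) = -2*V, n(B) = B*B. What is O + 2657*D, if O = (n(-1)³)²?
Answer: 1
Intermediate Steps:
n(B) = B²
D = 0 (D = --2*6*0*(-2)/3 = -(-12*0)*(-2)/3 = -0*(-2) = -⅓*0 = 0)
O = 1 (O = (((-1)²)³)² = (1³)² = 1² = 1)
O + 2657*D = 1 + 2657*0 = 1 + 0 = 1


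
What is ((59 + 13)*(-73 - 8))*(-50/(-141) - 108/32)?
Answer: 827901/47 ≈ 17615.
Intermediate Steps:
((59 + 13)*(-73 - 8))*(-50/(-141) - 108/32) = (72*(-81))*(-50*(-1/141) - 108*1/32) = -5832*(50/141 - 27/8) = -5832*(-3407/1128) = 827901/47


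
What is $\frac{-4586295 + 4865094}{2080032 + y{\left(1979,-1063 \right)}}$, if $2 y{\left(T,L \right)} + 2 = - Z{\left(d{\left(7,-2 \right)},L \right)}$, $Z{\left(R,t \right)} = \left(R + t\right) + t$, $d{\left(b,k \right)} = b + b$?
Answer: $\frac{278799}{2081087} \approx 0.13397$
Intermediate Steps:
$d{\left(b,k \right)} = 2 b$
$Z{\left(R,t \right)} = R + 2 t$
$y{\left(T,L \right)} = -8 - L$ ($y{\left(T,L \right)} = -1 + \frac{\left(-1\right) \left(2 \cdot 7 + 2 L\right)}{2} = -1 + \frac{\left(-1\right) \left(14 + 2 L\right)}{2} = -1 + \frac{-14 - 2 L}{2} = -1 - \left(7 + L\right) = -8 - L$)
$\frac{-4586295 + 4865094}{2080032 + y{\left(1979,-1063 \right)}} = \frac{-4586295 + 4865094}{2080032 - -1055} = \frac{278799}{2080032 + \left(-8 + 1063\right)} = \frac{278799}{2080032 + 1055} = \frac{278799}{2081087}$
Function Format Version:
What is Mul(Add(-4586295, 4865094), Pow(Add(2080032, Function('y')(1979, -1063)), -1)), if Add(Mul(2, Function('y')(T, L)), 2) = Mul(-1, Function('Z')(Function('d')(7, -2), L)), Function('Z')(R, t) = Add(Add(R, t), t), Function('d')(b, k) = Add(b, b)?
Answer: Rational(278799, 2081087) ≈ 0.13397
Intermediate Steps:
Function('d')(b, k) = Mul(2, b)
Function('Z')(R, t) = Add(R, Mul(2, t))
Function('y')(T, L) = Add(-8, Mul(-1, L)) (Function('y')(T, L) = Add(-1, Mul(Rational(1, 2), Mul(-1, Add(Mul(2, 7), Mul(2, L))))) = Add(-1, Mul(Rational(1, 2), Mul(-1, Add(14, Mul(2, L))))) = Add(-1, Mul(Rational(1, 2), Add(-14, Mul(-2, L)))) = Add(-1, Add(-7, Mul(-1, L))) = Add(-8, Mul(-1, L)))
Mul(Add(-4586295, 4865094), Pow(Add(2080032, Function('y')(1979, -1063)), -1)) = Mul(Add(-4586295, 4865094), Pow(Add(2080032, Add(-8, Mul(-1, -1063))), -1)) = Mul(278799, Pow(Add(2080032, Add(-8, 1063)), -1)) = Mul(278799, Pow(Add(2080032, 1055), -1)) = Mul(278799, Pow(2081087, -1)) = Mul(278799, Rational(1, 2081087)) = Rational(278799, 2081087)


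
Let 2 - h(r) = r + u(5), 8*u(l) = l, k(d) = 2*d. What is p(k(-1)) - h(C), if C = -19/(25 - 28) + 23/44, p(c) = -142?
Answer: -36041/264 ≈ -136.52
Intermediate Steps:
u(l) = l/8
C = 905/132 (C = -19/(-3) + 23*(1/44) = -19*(-⅓) + 23/44 = 19/3 + 23/44 = 905/132 ≈ 6.8561)
h(r) = 11/8 - r (h(r) = 2 - (r + (⅛)*5) = 2 - (r + 5/8) = 2 - (5/8 + r) = 2 + (-5/8 - r) = 11/8 - r)
p(k(-1)) - h(C) = -142 - (11/8 - 1*905/132) = -142 - (11/8 - 905/132) = -142 - 1*(-1447/264) = -142 + 1447/264 = -36041/264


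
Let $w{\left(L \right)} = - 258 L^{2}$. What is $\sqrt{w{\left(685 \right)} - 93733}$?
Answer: $i \sqrt{121153783} \approx 11007.0 i$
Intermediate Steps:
$\sqrt{w{\left(685 \right)} - 93733} = \sqrt{- 258 \cdot 685^{2} - 93733} = \sqrt{\left(-258\right) 469225 - 93733} = \sqrt{-121060050 - 93733} = \sqrt{-121153783} = i \sqrt{121153783}$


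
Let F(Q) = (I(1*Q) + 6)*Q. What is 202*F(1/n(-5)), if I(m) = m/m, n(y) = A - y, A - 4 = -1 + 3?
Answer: 1414/11 ≈ 128.55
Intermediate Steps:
A = 6 (A = 4 + (-1 + 3) = 4 + 2 = 6)
n(y) = 6 - y
I(m) = 1
F(Q) = 7*Q (F(Q) = (1 + 6)*Q = 7*Q)
202*F(1/n(-5)) = 202*(7*(1/(6 - 1*(-5)))) = 202*(7*(1/(6 + 5))) = 202*(7*(1/11)) = 202*(7/11) = 1414/11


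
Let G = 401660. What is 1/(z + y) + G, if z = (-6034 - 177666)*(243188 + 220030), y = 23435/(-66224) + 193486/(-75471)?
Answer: 170823918915461635681415836/425294823770008566149 ≈ 4.0166e+5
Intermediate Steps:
y = -14582079749/4997991504 (y = 23435*(-1/66224) + 193486*(-1/75471) = -23435/66224 - 193486/75471 = -14582079749/4997991504 ≈ -2.9176)
z = -85093146600 (z = -183700*463218 = -85093146600)
1/(z + y) + G = 1/(-85093146600 - 14582079749/4997991504) + 401660 = 1/(-425294823770008566149/4997991504) + 401660 = -4997991504/425294823770008566149 + 401660 = 170823918915461635681415836/425294823770008566149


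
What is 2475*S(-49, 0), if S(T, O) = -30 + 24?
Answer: -14850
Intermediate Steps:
S(T, O) = -6
2475*S(-49, 0) = 2475*(-6) = -14850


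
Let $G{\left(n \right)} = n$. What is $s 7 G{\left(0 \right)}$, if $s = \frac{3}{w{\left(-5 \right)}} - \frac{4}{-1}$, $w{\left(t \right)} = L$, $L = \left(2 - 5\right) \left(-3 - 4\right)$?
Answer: $0$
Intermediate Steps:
$L = 21$ ($L = \left(-3\right) \left(-7\right) = 21$)
$w{\left(t \right)} = 21$
$s = \frac{29}{7}$ ($s = \frac{3}{21} - \frac{4}{-1} = 3 \cdot \frac{1}{21} - -4 = \frac{1}{7} + 4 = \frac{29}{7} \approx 4.1429$)
$s 7 G{\left(0 \right)} = \frac{29}{7} \cdot 7 \cdot 0 = 29 \cdot 0 = 0$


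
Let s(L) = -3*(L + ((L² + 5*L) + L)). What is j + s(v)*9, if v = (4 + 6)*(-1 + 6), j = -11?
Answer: -76961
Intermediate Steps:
v = 50 (v = 10*5 = 50)
s(L) = -21*L - 3*L² (s(L) = -3*(L + (L² + 6*L)) = -3*(L² + 7*L) = -21*L - 3*L²)
j + s(v)*9 = -11 - 3*50*(7 + 50)*9 = -11 - 3*50*57*9 = -11 - 8550*9 = -11 - 76950 = -76961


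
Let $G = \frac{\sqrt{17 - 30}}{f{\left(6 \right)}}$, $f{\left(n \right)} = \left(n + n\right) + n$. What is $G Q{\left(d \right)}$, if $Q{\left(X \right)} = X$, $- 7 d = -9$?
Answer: $\frac{i \sqrt{13}}{14} \approx 0.25754 i$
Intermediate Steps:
$d = \frac{9}{7}$ ($d = \left(- \frac{1}{7}\right) \left(-9\right) = \frac{9}{7} \approx 1.2857$)
$f{\left(n \right)} = 3 n$ ($f{\left(n \right)} = 2 n + n = 3 n$)
$G = \frac{i \sqrt{13}}{18}$ ($G = \frac{\sqrt{17 - 30}}{3 \cdot 6} = \frac{\sqrt{-13}}{18} = i \sqrt{13} \cdot \frac{1}{18} = \frac{i \sqrt{13}}{18} \approx 0.20031 i$)
$G Q{\left(d \right)} = \frac{i \sqrt{13}}{18} \cdot \frac{9}{7} = \frac{i \sqrt{13}}{14}$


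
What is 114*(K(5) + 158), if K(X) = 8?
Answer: 18924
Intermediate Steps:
114*(K(5) + 158) = 114*(8 + 158) = 114*166 = 18924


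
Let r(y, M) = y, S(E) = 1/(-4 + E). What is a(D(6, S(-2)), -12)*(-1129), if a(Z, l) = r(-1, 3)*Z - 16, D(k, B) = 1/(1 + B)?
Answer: 97094/5 ≈ 19419.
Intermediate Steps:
a(Z, l) = -16 - Z (a(Z, l) = -Z - 16 = -16 - Z)
a(D(6, S(-2)), -12)*(-1129) = (-16 - 1/(1 + 1/(-4 - 2)))*(-1129) = (-16 - 1/(1 + 1/(-6)))*(-1129) = (-16 - 1/(1 - ⅙))*(-1129) = (-16 - 1/⅚)*(-1129) = (-16 - 1*6/5)*(-1129) = (-16 - 6/5)*(-1129) = -86/5*(-1129) = 97094/5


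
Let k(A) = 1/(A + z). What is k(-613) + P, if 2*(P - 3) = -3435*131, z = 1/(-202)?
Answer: -55719550037/247654 ≈ -2.2499e+5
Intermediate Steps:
z = -1/202 ≈ -0.0049505
P = -449979/2 (P = 3 + (-3435*131)/2 = 3 + (1/2)*(-449985) = 3 - 449985/2 = -449979/2 ≈ -2.2499e+5)
k(A) = 1/(-1/202 + A) (k(A) = 1/(A - 1/202) = 1/(-1/202 + A))
k(-613) + P = 202/(-1 + 202*(-613)) - 449979/2 = 202/(-1 - 123826) - 449979/2 = 202/(-123827) - 449979/2 = 202*(-1/123827) - 449979/2 = -202/123827 - 449979/2 = -55719550037/247654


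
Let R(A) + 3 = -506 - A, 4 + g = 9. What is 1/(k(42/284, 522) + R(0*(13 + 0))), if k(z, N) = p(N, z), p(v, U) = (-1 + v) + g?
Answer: 1/17 ≈ 0.058824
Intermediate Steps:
g = 5 (g = -4 + 9 = 5)
p(v, U) = 4 + v (p(v, U) = (-1 + v) + 5 = 4 + v)
k(z, N) = 4 + N
R(A) = -509 - A (R(A) = -3 + (-506 - A) = -509 - A)
1/(k(42/284, 522) + R(0*(13 + 0))) = 1/((4 + 522) + (-509 - 0*(13 + 0))) = 1/(526 + (-509 - 0*13)) = 1/(526 + (-509 - 1*0)) = 1/(526 + (-509 + 0)) = 1/(526 - 509) = 1/17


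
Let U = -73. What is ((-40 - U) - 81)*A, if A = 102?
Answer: -4896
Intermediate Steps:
((-40 - U) - 81)*A = ((-40 - 1*(-73)) - 81)*102 = ((-40 + 73) - 81)*102 = (33 - 81)*102 = -48*102 = -4896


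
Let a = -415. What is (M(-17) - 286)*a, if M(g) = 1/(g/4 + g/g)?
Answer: 1544630/13 ≈ 1.1882e+5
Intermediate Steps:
M(g) = 1/(1 + g/4) (M(g) = 1/(g*(¼) + 1) = 1/(g/4 + 1) = 1/(1 + g/4))
(M(-17) - 286)*a = (4/(4 - 17) - 286)*(-415) = (4/(-13) - 286)*(-415) = (4*(-1/13) - 286)*(-415) = (-4/13 - 286)*(-415) = -3722/13*(-415) = 1544630/13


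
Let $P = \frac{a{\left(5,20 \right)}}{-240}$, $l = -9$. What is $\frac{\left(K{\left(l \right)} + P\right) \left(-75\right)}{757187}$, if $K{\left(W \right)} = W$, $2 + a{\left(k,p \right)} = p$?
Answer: $\frac{5445}{6057496} \approx 0.00089889$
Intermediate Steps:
$a{\left(k,p \right)} = -2 + p$
$P = - \frac{3}{40}$ ($P = \frac{-2 + 20}{-240} = 18 \left(- \frac{1}{240}\right) = - \frac{3}{40} \approx -0.075$)
$\frac{\left(K{\left(l \right)} + P\right) \left(-75\right)}{757187} = \frac{\left(-9 - \frac{3}{40}\right) \left(-75\right)}{757187} = \left(- \frac{363}{40}\right) \left(-75\right) \frac{1}{757187} = \frac{5445}{8} \cdot \frac{1}{757187} = \frac{5445}{6057496}$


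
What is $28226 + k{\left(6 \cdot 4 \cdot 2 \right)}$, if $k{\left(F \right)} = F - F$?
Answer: $28226$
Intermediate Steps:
$k{\left(F \right)} = 0$
$28226 + k{\left(6 \cdot 4 \cdot 2 \right)} = 28226 + 0 = 28226$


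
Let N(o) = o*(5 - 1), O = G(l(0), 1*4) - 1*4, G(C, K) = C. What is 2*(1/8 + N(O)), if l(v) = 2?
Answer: -63/4 ≈ -15.750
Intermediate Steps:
O = -2 (O = 2 - 1*4 = 2 - 4 = -2)
N(o) = 4*o (N(o) = o*4 = 4*o)
2*(1/8 + N(O)) = 2*(1/8 + 4*(-2)) = 2*(⅛ - 8) = 2*(-63/8) = -63/4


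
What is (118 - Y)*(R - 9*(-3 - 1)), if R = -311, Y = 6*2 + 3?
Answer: -28325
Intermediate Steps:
Y = 15 (Y = 12 + 3 = 15)
(118 - Y)*(R - 9*(-3 - 1)) = (118 - 1*15)*(-311 - 9*(-3 - 1)) = (118 - 15)*(-311 - 9*(-4)) = 103*(-311 + 36) = 103*(-275) = -28325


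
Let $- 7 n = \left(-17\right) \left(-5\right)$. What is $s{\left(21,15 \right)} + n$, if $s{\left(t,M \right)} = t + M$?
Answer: $\frac{167}{7} \approx 23.857$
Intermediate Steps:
$s{\left(t,M \right)} = M + t$
$n = - \frac{85}{7}$ ($n = - \frac{\left(-17\right) \left(-5\right)}{7} = \left(- \frac{1}{7}\right) 85 = - \frac{85}{7} \approx -12.143$)
$s{\left(21,15 \right)} + n = \left(15 + 21\right) - \frac{85}{7} = 36 - \frac{85}{7} = \frac{167}{7}$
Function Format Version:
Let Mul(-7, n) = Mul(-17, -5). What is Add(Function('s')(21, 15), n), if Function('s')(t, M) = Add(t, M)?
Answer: Rational(167, 7) ≈ 23.857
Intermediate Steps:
Function('s')(t, M) = Add(M, t)
n = Rational(-85, 7) (n = Mul(Rational(-1, 7), Mul(-17, -5)) = Mul(Rational(-1, 7), 85) = Rational(-85, 7) ≈ -12.143)
Add(Function('s')(21, 15), n) = Add(Add(15, 21), Rational(-85, 7)) = Add(36, Rational(-85, 7)) = Rational(167, 7)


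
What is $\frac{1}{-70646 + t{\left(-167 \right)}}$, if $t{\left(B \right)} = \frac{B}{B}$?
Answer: $- \frac{1}{70645} \approx -1.4155 \cdot 10^{-5}$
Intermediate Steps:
$t{\left(B \right)} = 1$
$\frac{1}{-70646 + t{\left(-167 \right)}} = \frac{1}{-70646 + 1} = \frac{1}{-70645} = - \frac{1}{70645}$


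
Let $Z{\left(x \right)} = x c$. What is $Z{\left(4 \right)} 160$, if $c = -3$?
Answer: $-1920$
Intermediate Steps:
$Z{\left(x \right)} = - 3 x$ ($Z{\left(x \right)} = x \left(-3\right) = - 3 x$)
$Z{\left(4 \right)} 160 = \left(-3\right) 4 \cdot 160 = \left(-12\right) 160 = -1920$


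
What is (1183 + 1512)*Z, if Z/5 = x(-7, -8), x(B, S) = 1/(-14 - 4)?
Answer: -13475/18 ≈ -748.61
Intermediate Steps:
x(B, S) = -1/18 (x(B, S) = 1/(-18) = -1/18)
Z = -5/18 (Z = 5*(-1/18) = -5/18 ≈ -0.27778)
(1183 + 1512)*Z = (1183 + 1512)*(-5/18) = 2695*(-5/18) = -13475/18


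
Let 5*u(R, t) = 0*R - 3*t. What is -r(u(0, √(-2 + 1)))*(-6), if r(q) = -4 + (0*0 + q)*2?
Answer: -24 - 36*I/5 ≈ -24.0 - 7.2*I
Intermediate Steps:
u(R, t) = -3*t/5 (u(R, t) = (0*R - 3*t)/5 = (0 - 3*t)/5 = (-3*t)/5 = -3*t/5)
r(q) = -4 + 2*q (r(q) = -4 + (0 + q)*2 = -4 + q*2 = -4 + 2*q)
-r(u(0, √(-2 + 1)))*(-6) = -(-4 + 2*(-3*√(-2 + 1)/5))*(-6) = -(-4 + 2*(-3*I/5))*(-6) = -(-4 - 6*I/5)*(-6) = (4 + 6*I/5)*(-6) = -24 - 36*I/5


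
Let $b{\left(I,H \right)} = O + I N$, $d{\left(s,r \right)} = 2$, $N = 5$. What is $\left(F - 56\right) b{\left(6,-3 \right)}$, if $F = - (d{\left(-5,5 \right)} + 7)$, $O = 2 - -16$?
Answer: $-3120$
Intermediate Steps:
$O = 18$ ($O = 2 + 16 = 18$)
$b{\left(I,H \right)} = 18 + 5 I$ ($b{\left(I,H \right)} = 18 + I 5 = 18 + 5 I$)
$F = -9$ ($F = - (2 + 7) = \left(-1\right) 9 = -9$)
$\left(F - 56\right) b{\left(6,-3 \right)} = \left(-9 - 56\right) \left(18 + 5 \cdot 6\right) = - 65 \left(18 + 30\right) = \left(-65\right) 48 = -3120$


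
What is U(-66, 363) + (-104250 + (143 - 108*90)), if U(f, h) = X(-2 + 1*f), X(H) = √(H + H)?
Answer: -113827 + 2*I*√34 ≈ -1.1383e+5 + 11.662*I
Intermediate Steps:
X(H) = √2*√H (X(H) = √(2*H) = √2*√H)
U(f, h) = √2*√(-2 + f) (U(f, h) = √2*√(-2 + 1*f) = √2*√(-2 + f))
U(-66, 363) + (-104250 + (143 - 108*90)) = √(-4 + 2*(-66)) + (-104250 + (143 - 108*90)) = √(-4 - 132) + (-104250 + (143 - 9720)) = √(-136) + (-104250 - 9577) = 2*I*√34 - 113827 = -113827 + 2*I*√34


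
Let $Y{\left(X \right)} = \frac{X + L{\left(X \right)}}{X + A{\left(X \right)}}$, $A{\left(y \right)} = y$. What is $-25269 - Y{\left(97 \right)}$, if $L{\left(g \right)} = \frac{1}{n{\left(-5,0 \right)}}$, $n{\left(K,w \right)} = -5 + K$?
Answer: $- \frac{49022829}{1940} \approx -25270.0$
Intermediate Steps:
$L{\left(g \right)} = - \frac{1}{10}$ ($L{\left(g \right)} = \frac{1}{-5 - 5} = \frac{1}{-10} = - \frac{1}{10}$)
$Y{\left(X \right)} = \frac{- \frac{1}{10} + X}{2 X}$ ($Y{\left(X \right)} = \frac{X - \frac{1}{10}}{X + X} = \frac{- \frac{1}{10} + X}{2 X}$)
$-25269 - Y{\left(97 \right)} = -25269 - \frac{-1 + 10 \cdot 97}{20 \cdot 97} = -25269 - \frac{1}{20} \cdot \frac{1}{97} \left(-1 + 970\right) = -25269 - \frac{1}{20} \cdot \frac{1}{97} \cdot 969 = -25269 - \frac{969}{1940} = - \frac{49022829}{1940}$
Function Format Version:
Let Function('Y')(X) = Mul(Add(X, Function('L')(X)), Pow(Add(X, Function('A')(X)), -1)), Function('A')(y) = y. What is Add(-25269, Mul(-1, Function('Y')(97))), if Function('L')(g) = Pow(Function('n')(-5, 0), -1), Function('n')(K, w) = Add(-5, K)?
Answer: Rational(-49022829, 1940) ≈ -25270.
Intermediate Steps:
Function('L')(g) = Rational(-1, 10) (Function('L')(g) = Pow(Add(-5, -5), -1) = Pow(-10, -1) = Rational(-1, 10))
Function('Y')(X) = Mul(Rational(1, 2), Pow(X, -1), Add(Rational(-1, 10), X)) (Function('Y')(X) = Mul(Add(X, Rational(-1, 10)), Pow(Add(X, X), -1)) = Mul(Add(Rational(-1, 10), X), Pow(Mul(2, X), -1)) = Mul(Add(Rational(-1, 10), X), Mul(Rational(1, 2), Pow(X, -1))) = Mul(Rational(1, 2), Pow(X, -1), Add(Rational(-1, 10), X)))
Add(-25269, Mul(-1, Function('Y')(97))) = Add(-25269, Mul(-1, Mul(Rational(1, 20), Pow(97, -1), Add(-1, Mul(10, 97))))) = Add(-25269, Mul(-1, Mul(Rational(1, 20), Rational(1, 97), Add(-1, 970)))) = Add(-25269, Mul(-1, Mul(Rational(1, 20), Rational(1, 97), 969))) = Add(-25269, Mul(-1, Rational(969, 1940))) = Add(-25269, Rational(-969, 1940)) = Rational(-49022829, 1940)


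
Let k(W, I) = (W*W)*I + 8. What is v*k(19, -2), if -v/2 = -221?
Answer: -315588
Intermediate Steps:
v = 442 (v = -2*(-221) = 442)
k(W, I) = 8 + I*W**2 (k(W, I) = W**2*I + 8 = I*W**2 + 8 = 8 + I*W**2)
v*k(19, -2) = 442*(8 - 2*19**2) = 442*(8 - 2*361) = 442*(8 - 722) = 442*(-714) = -315588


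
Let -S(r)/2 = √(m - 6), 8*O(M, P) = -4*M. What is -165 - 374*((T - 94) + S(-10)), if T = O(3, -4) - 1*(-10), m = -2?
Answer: 31812 + 1496*I*√2 ≈ 31812.0 + 2115.7*I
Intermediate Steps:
O(M, P) = -M/2 (O(M, P) = (-4*M)/8 = -M/2)
T = 17/2 (T = -½*3 - 1*(-10) = -3/2 + 10 = 17/2 ≈ 8.5000)
S(r) = -4*I*√2 (S(r) = -2*√(-2 - 6) = -4*I*√2)
-165 - 374*((T - 94) + S(-10)) = -165 - 374*((17/2 - 94) - 4*I*√2) = -165 - 374*(-171/2 - 4*I*√2) = -165 + (31977 + 1496*I*√2) = 31812 + 1496*I*√2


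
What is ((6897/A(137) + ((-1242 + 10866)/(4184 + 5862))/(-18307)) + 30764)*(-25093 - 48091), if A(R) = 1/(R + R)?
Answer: -12924695250741496000/91956061 ≈ -1.4055e+11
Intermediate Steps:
A(R) = 1/(2*R)
((6897/A(137) + ((-1242 + 10866)/(4184 + 5862))/(-18307)) + 30764)*(-25093 - 48091) = ((6897/(((1/2)/137)) + ((-1242 + 10866)/(4184 + 5862))/(-18307)) + 30764)*(-25093 - 48091) = ((6897/(((1/2)*(1/137))) + (9624/10046)*(-1/18307)) + 30764)*(-73184) = ((6897/(1/274) + (9624*(1/10046))*(-1/18307)) + 30764)*(-73184) = ((6897*274 + (4812/5023)*(-1/18307)) + 30764)*(-73184) = ((1889778 - 4812/91956061) + 30764)*(-73184) = (173776541039646/91956061 + 30764)*(-73184) = (176605477300250/91956061)*(-73184) = -12924695250741496000/91956061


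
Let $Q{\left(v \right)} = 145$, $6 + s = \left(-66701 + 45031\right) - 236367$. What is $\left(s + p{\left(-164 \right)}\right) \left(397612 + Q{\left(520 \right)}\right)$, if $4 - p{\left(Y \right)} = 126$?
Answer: $-102686935905$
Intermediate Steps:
$s = -258043$ ($s = -6 + \left(\left(-66701 + 45031\right) - 236367\right) = -6 - 258037 = -258043$)
$p{\left(Y \right)} = -122$ ($p{\left(Y \right)} = 4 - 126 = -122$)
$\left(s + p{\left(-164 \right)}\right) \left(397612 + Q{\left(520 \right)}\right) = \left(-258043 - 122\right) \left(397612 + 145\right) = \left(-258165\right) 397757 = -102686935905$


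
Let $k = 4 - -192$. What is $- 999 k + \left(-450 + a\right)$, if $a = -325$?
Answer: $-196579$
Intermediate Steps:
$k = 196$ ($k = 4 + 192 = 196$)
$- 999 k + \left(-450 + a\right) = \left(-999\right) 196 - 775 = -195804 - 775 = -196579$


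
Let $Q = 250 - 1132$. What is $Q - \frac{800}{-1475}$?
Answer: $- \frac{52006}{59} \approx -881.46$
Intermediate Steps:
$Q = -882$ ($Q = 250 - 1132 = -882$)
$Q - \frac{800}{-1475} = -882 - \frac{800}{-1475} = -882 - - \frac{32}{59} = -882 + \frac{32}{59} = - \frac{52006}{59}$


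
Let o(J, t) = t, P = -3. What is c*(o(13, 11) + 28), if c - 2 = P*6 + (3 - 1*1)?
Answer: -546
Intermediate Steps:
c = -14 (c = 2 + (-3*6 + (3 - 1*1)) = 2 + (-18 + (3 - 1)) = 2 + (-18 + 2) = 2 - 16 = -14)
c*(o(13, 11) + 28) = -14*(11 + 28) = -14*39 = -546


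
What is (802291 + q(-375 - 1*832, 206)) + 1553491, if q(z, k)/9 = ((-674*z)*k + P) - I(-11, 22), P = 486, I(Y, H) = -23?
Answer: 1510622735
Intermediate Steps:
q(z, k) = 4581 - 6066*k*z (q(z, k) = 9*(((-674*z)*k + 486) - 1*(-23)) = 9*((-674*k*z + 486) + 23) = 9*((486 - 674*k*z) + 23) = 9*(509 - 674*k*z) = 4581 - 6066*k*z)
(802291 + q(-375 - 1*832, 206)) + 1553491 = (802291 + (4581 - 6066*206*(-375 - 1*832))) + 1553491 = (802291 + (4581 - 6066*206*(-375 - 832))) + 1553491 = (802291 + (4581 - 6066*206*(-1207))) + 1553491 = (802291 + (4581 + 1508262372)) + 1553491 = (802291 + 1508266953) + 1553491 = 1509069244 + 1553491 = 1510622735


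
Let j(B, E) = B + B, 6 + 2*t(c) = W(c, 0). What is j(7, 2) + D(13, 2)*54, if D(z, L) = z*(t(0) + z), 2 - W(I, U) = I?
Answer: 7736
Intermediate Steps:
W(I, U) = 2 - I
t(c) = -2 - c/2 (t(c) = -3 + (2 - c)/2 = -3 + (1 - c/2) = -2 - c/2)
D(z, L) = z*(-2 + z) (D(z, L) = z*((-2 - ½*0) + z) = z*((-2 + 0) + z) = z*(-2 + z))
j(B, E) = 2*B
j(7, 2) + D(13, 2)*54 = 2*7 + (13*(-2 + 13))*54 = 14 + (13*11)*54 = 14 + 143*54 = 14 + 7722 = 7736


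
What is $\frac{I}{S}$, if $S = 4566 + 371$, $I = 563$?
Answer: $\frac{563}{4937} \approx 0.11404$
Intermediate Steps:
$S = 4937$
$\frac{I}{S} = \frac{563}{4937}$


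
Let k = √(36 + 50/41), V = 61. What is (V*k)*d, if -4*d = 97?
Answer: -5917*√62566/164 ≈ -9024.6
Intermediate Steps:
d = -97/4 (d = -¼*97 = -97/4 ≈ -24.250)
k = √62566/41 (k = √(36 + 50*(1/41)) = √(36 + 50/41) = √(1526/41) = √62566/41 ≈ 6.1008)
(V*k)*d = (61*(√62566/41))*(-97/4) = (61*√62566/41)*(-97/4) = -5917*√62566/164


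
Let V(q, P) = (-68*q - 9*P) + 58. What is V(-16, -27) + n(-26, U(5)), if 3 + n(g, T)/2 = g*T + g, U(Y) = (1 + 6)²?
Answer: -1217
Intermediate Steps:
V(q, P) = 58 - 68*q - 9*P
U(Y) = 49 (U(Y) = 7² = 49)
n(g, T) = -6 + 2*g + 2*T*g (n(g, T) = -6 + 2*(g*T + g) = -6 + 2*(T*g + g) = -6 + 2*(g + T*g) = -6 + (2*g + 2*T*g) = -6 + 2*g + 2*T*g)
V(-16, -27) + n(-26, U(5)) = (58 - 68*(-16) - 9*(-27)) + (-6 + 2*(-26) + 2*49*(-26)) = (58 + 1088 + 243) + (-6 - 52 - 2548) = 1389 - 2606 = -1217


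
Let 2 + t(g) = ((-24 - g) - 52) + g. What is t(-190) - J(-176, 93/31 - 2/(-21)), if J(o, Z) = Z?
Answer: -1703/21 ≈ -81.095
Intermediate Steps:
t(g) = -78 (t(g) = -2 + (((-24 - g) - 52) + g) = -2 + ((-76 - g) + g) = -2 - 76 = -78)
t(-190) - J(-176, 93/31 - 2/(-21)) = -78 - (93/31 - 2/(-21)) = -78 - (93*(1/31) - 2*(-1/21)) = -78 - (3 + 2/21) = -78 - 1*65/21 = -78 - 65/21 = -1703/21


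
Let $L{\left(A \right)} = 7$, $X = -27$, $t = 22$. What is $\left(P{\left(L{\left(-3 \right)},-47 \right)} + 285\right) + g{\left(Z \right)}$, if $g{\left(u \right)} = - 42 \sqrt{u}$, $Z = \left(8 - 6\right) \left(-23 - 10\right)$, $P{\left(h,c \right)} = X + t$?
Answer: $280 - 42 i \sqrt{66} \approx 280.0 - 341.21 i$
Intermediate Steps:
$P{\left(h,c \right)} = -5$ ($P{\left(h,c \right)} = -27 + 22 = -5$)
$Z = -66$ ($Z = 2 \left(-33\right) = -66$)
$\left(P{\left(L{\left(-3 \right)},-47 \right)} + 285\right) + g{\left(Z \right)} = \left(-5 + 285\right) - 42 \sqrt{-66} = 280 - 42 i \sqrt{66}$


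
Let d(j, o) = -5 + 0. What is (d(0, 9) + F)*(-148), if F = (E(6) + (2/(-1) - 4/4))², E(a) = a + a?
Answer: -11248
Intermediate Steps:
d(j, o) = -5
E(a) = 2*a
F = 81 (F = (2*6 + (2/(-1) - 4/4))² = (12 + (2*(-1) - 4*¼))² = (12 + (-2 - 1))² = (12 - 3)² = 9² = 81)
(d(0, 9) + F)*(-148) = (-5 + 81)*(-148) = 76*(-148) = -11248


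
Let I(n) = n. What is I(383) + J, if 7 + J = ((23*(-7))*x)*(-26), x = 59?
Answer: 247350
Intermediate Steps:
J = 246967 (J = -7 + ((23*(-7))*59)*(-26) = -7 - 161*59*(-26) = -7 - 9499*(-26) = -7 + 246974 = 246967)
I(383) + J = 383 + 246967 = 247350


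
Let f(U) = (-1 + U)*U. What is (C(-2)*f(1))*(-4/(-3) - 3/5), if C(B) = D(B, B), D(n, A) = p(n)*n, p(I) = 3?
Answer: 0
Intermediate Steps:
D(n, A) = 3*n
f(U) = U*(-1 + U)
C(B) = 3*B
(C(-2)*f(1))*(-4/(-3) - 3/5) = ((3*(-2))*(1*(-1 + 1)))*(-4/(-3) - 3/5) = (-6*0)*(-4*(-⅓) - 3*⅕) = (-6*0)*(4/3 - ⅗) = 0*(11/15) = 0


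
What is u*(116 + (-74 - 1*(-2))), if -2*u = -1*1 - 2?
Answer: 66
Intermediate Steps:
u = 3/2 (u = -(-1*1 - 2)/2 = -(-1 - 2)/2 = -½*(-3) = 3/2 ≈ 1.5000)
u*(116 + (-74 - 1*(-2))) = 3*(116 + (-74 - 1*(-2)))/2 = 3*(116 + (-74 + 2))/2 = 3*(116 - 72)/2 = (3/2)*44 = 66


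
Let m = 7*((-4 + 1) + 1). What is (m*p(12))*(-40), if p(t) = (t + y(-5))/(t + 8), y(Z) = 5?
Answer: 476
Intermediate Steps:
m = -14 (m = 7*(-3 + 1) = 7*(-2) = -14)
p(t) = (5 + t)/(8 + t) (p(t) = (t + 5)/(t + 8) = (5 + t)/(8 + t))
(m*p(12))*(-40) = -14*(5 + 12)/(8 + 12)*(-40) = -14*17/20*(-40) = -119/10*(-40) = 476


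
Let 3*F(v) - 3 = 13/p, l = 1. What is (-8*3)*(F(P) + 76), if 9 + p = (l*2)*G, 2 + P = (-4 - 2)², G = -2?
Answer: -1840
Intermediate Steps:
P = 34 (P = -2 + (-4 - 2)² = -2 + (-6)² = -2 + 36 = 34)
p = -13 (p = -9 + (1*2)*(-2) = -9 + 2*(-2) = -9 - 4 = -13)
F(v) = ⅔ (F(v) = 1 + (13/(-13))/3 = 1 + (13*(-1/13))/3 = 1 + (⅓)*(-1) = 1 - ⅓ = ⅔)
(-8*3)*(F(P) + 76) = (-8*3)*(⅔ + 76) = -24*230/3 = -1840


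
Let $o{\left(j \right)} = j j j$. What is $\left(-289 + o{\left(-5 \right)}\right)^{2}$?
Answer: $171396$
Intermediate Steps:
$o{\left(j \right)} = j^{3}$ ($o{\left(j \right)} = j^{2} j = j^{3}$)
$\left(-289 + o{\left(-5 \right)}\right)^{2} = \left(-289 + \left(-5\right)^{3}\right)^{2} = \left(-289 - 125\right)^{2} = \left(-414\right)^{2} = 171396$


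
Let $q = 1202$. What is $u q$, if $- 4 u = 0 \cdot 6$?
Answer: $0$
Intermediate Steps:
$u = 0$ ($u = - \frac{0 \cdot 6}{4} = \left(- \frac{1}{4}\right) 0 = 0$)
$u q = 0 \cdot 1202 = 0$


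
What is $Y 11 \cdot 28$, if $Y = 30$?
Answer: $9240$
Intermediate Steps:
$Y 11 \cdot 28 = 30 \cdot 11 \cdot 28 = 330 \cdot 28 = 9240$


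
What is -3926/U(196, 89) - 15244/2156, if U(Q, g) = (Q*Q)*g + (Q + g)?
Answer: -13033102713/1843007551 ≈ -7.0716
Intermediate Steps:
U(Q, g) = Q + g + g*Q² (U(Q, g) = Q²*g + (Q + g) = g*Q² + (Q + g) = Q + g + g*Q²)
-3926/U(196, 89) - 15244/2156 = -3926/(196 + 89 + 89*196²) - 15244/2156 = -3926/(196 + 89 + 89*38416) - 15244*1/2156 = -3926/(196 + 89 + 3419024) - 3811/539 = -3926/3419309 - 3811/539 = -13033102713/1843007551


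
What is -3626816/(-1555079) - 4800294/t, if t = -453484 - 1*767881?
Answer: 11894502517066/1899319062835 ≈ 6.2625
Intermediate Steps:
t = -1221365 (t = -453484 - 767881 = -1221365)
-3626816/(-1555079) - 4800294/t = -3626816/(-1555079) - 4800294/(-1221365) = -3626816*(-1/1555079) - 4800294*(-1/1221365) = 3626816/1555079 + 4800294/1221365 = 11894502517066/1899319062835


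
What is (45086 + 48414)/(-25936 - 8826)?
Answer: -46750/17381 ≈ -2.6897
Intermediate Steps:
(45086 + 48414)/(-25936 - 8826) = 93500/(-34762) = 93500*(-1/34762) = -46750/17381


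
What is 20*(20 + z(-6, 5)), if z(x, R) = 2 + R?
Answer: 540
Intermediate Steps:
20*(20 + z(-6, 5)) = 20*(20 + (2 + 5)) = 20*(20 + 7) = 20*27 = 540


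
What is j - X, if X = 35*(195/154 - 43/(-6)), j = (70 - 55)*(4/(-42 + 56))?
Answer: -67190/231 ≈ -290.87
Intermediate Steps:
j = 30/7 (j = 15*(4/14) = 15*(4*(1/14)) = 15*(2/7) = 30/7 ≈ 4.2857)
X = 9740/33 (X = 35*(195*(1/154) - 43*(-⅙)) = 35*(195/154 + 43/6) = 35*(1948/231) = 9740/33 ≈ 295.15)
j - X = 30/7 - 1*9740/33 = 30/7 - 9740/33 = -67190/231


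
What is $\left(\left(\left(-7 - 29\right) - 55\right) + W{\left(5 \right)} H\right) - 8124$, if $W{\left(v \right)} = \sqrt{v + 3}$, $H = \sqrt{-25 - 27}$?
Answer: $-8215 + 4 i \sqrt{26} \approx -8215.0 + 20.396 i$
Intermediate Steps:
$H = 2 i \sqrt{13}$ ($H = \sqrt{-52} = 2 i \sqrt{13} \approx 7.2111 i$)
$W{\left(v \right)} = \sqrt{3 + v}$
$\left(\left(\left(-7 - 29\right) - 55\right) + W{\left(5 \right)} H\right) - 8124 = \left(\left(\left(-7 - 29\right) - 55\right) + \sqrt{3 + 5} \cdot 2 i \sqrt{13}\right) - 8124 = \left(\left(\left(-7 - 29\right) - 55\right) + \sqrt{8} \cdot 2 i \sqrt{13}\right) - 8124 = \left(\left(-36 - 55\right) + 2 \sqrt{2} \cdot 2 i \sqrt{13}\right) - 8124 = \left(-91 + 4 i \sqrt{26}\right) - 8124 = -8215 + 4 i \sqrt{26}$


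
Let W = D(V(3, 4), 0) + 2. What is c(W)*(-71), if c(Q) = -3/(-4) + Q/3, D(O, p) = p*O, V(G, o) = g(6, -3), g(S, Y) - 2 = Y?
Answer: -1207/12 ≈ -100.58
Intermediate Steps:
g(S, Y) = 2 + Y
V(G, o) = -1 (V(G, o) = 2 - 3 = -1)
D(O, p) = O*p
W = 2 (W = -1*0 + 2 = 0 + 2 = 2)
c(Q) = ¾ + Q/3 (c(Q) = -3*(-¼) + Q*(⅓) = ¾ + Q/3)
c(W)*(-71) = (¾ + (⅓)*2)*(-71) = (¾ + ⅔)*(-71) = (17/12)*(-71) = -1207/12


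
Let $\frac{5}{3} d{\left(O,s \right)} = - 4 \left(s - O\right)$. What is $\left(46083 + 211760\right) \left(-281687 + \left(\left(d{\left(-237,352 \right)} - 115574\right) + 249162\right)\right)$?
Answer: $- \frac{192753886609}{5} \approx -3.8551 \cdot 10^{10}$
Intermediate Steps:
$d{\left(O,s \right)} = - \frac{12 s}{5} + \frac{12 O}{5}$ ($d{\left(O,s \right)} = \frac{3 \left(- 4 \left(s - O\right)\right)}{5} = \frac{3 \left(- 4 s + 4 O\right)}{5} = - \frac{12 s}{5} + \frac{12 O}{5}$)
$\left(46083 + 211760\right) \left(-281687 + \left(\left(d{\left(-237,352 \right)} - 115574\right) + 249162\right)\right) = \left(46083 + 211760\right) \left(-281687 + \left(\left(\left(\left(- \frac{12}{5}\right) 352 + \frac{12}{5} \left(-237\right)\right) - 115574\right) + 249162\right)\right) = 257843 \left(-281687 + \left(\left(\left(- \frac{4224}{5} - \frac{2844}{5}\right) - 115574\right) + 249162\right)\right) = 257843 \left(-281687 + \left(\left(- \frac{7068}{5} - 115574\right) + 249162\right)\right) = 257843 \left(-281687 + \left(- \frac{584938}{5} + 249162\right)\right) = 257843 \left(-281687 + \frac{660872}{5}\right) = 257843 \left(- \frac{747563}{5}\right) = - \frac{192753886609}{5}$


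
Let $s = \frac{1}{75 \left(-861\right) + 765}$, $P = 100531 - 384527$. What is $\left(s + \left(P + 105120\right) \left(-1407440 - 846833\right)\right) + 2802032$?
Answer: $\frac{25730625661075799}{63810} \approx 4.0324 \cdot 10^{11}$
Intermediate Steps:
$P = -283996$
$s = - \frac{1}{63810}$ ($s = \frac{1}{-64575 + 765} = \frac{1}{-63810} = - \frac{1}{63810} \approx -1.5672 \cdot 10^{-5}$)
$\left(s + \left(P + 105120\right) \left(-1407440 - 846833\right)\right) + 2802032 = \left(- \frac{1}{63810} + \left(-283996 + 105120\right) \left(-1407440 - 846833\right)\right) + 2802032 = \left(- \frac{1}{63810} - -403235337148\right) + 2802032 = \left(- \frac{1}{63810} + 403235337148\right) + 2802032 = \frac{25730446863413879}{63810} + 2802032 = \frac{25730625661075799}{63810}$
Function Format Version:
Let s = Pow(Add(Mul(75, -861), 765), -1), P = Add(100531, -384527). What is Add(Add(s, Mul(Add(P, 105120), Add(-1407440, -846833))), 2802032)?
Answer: Rational(25730625661075799, 63810) ≈ 4.0324e+11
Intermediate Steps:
P = -283996
s = Rational(-1, 63810) (s = Pow(Add(-64575, 765), -1) = Pow(-63810, -1) = Rational(-1, 63810) ≈ -1.5672e-5)
Add(Add(s, Mul(Add(P, 105120), Add(-1407440, -846833))), 2802032) = Add(Add(Rational(-1, 63810), Mul(Add(-283996, 105120), Add(-1407440, -846833))), 2802032) = Add(Add(Rational(-1, 63810), Mul(-178876, -2254273)), 2802032) = Add(Add(Rational(-1, 63810), 403235337148), 2802032) = Add(Rational(25730446863413879, 63810), 2802032) = Rational(25730625661075799, 63810)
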